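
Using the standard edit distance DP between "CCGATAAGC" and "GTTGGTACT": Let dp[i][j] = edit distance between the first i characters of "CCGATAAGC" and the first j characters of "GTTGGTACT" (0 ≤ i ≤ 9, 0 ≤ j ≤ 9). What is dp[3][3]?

3

   ''  G  T  T  G  G  T  A  C  T
''  0  1  2  3  4  5  6  7  8  9
 C  1  1  2  3  4  5  6  7  7  8
 C  2  2  2  3  4  5  6  7  7  8
 G  3  2  3  3  3  4  5  6  7  8
 A  4  3  3  4  4  4  5  5  6  7
 T  5  4  3  3  4  5  4  5  6  6
 A  6  5  4  4  4  5  5  4  5  6
 A  7  6  5  5  5  5  6  5  5  6
 G  8  7  6  6  5  5  6  6  6  6
 C  9  8  7  7  6  6  6  7  6  7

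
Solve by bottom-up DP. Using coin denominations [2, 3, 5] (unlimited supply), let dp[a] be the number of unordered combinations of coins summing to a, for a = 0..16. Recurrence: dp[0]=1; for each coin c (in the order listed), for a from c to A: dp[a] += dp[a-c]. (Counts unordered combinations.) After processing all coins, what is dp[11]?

after  coin     0     1     2     3     4     5     6     7     8     9    10    11    12    13    14    15    16
          2     1     0     1     0     1     0     1     0     1     0     1     0     1     0     1     0     1
          3     1     0     1     1     1     1     2     1     2     2     2     2     3     2     3     3     3
          5     1     0     1     1     1     2     2     2     3     3     4     4     5     5     6     7     7

4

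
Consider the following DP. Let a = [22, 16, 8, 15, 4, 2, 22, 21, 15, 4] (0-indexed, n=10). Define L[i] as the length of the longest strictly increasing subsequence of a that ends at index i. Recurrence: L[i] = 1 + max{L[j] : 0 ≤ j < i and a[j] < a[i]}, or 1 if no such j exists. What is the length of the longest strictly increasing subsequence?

3

   i    0    1    2    3    4    5    6    7    8    9
a[i]   22   16    8   15    4    2   22   21   15    4
L[i]    1    1    1    2    1    1    3    3    2    2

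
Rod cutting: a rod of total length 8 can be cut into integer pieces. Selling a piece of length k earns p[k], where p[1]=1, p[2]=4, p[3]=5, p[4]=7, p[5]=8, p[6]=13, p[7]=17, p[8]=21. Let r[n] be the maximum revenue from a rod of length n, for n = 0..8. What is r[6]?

13

   n    0    1    2    3    4    5    6    7    8
r[n]    0    1    4    5    8    9   13   17   21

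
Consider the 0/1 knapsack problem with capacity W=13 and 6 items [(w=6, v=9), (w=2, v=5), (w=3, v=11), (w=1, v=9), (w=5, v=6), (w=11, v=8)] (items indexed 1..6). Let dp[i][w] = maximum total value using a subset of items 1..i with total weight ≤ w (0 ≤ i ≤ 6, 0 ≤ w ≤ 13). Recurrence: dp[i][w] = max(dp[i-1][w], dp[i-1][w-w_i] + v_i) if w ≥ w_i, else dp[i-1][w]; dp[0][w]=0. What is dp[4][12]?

i\w   0   1   2   3   4   5   6   7   8   9  10  11  12  13
  0   0   0   0   0   0   0   0   0   0   0   0   0   0   0
  1   0   0   0   0   0   0   9   9   9   9   9   9   9   9
  2   0   0   5   5   5   5   9   9  14  14  14  14  14  14
  3   0   0   5  11  11  16  16  16  16  20  20  25  25  25
  4   0   9   9  14  20  20  25  25  25  25  29  29  34  34
  5   0   9   9  14  20  20  25  25  25  26  29  31  34  34
  6   0   9   9  14  20  20  25  25  25  26  29  31  34  34

34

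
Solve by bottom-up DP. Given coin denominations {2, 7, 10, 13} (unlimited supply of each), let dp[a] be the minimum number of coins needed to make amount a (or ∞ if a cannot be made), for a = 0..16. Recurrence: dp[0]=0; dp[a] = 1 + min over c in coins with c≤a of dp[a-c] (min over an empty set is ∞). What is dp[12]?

2

 a  0  1  2  3  4  5  6  7  8  9 10 11 12 13 14 15 16
dp  0  -  1  -  2  -  3  1  4  2  1  3  2  1  2  2  3
(- denotes ∞ / unreachable)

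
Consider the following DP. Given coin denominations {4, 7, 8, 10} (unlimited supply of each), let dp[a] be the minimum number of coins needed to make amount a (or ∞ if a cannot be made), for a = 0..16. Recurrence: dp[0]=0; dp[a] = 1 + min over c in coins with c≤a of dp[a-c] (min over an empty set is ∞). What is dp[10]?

1

 a  0  1  2  3  4  5  6  7  8  9 10 11 12 13 14 15 16
dp  0  -  -  -  1  -  -  1  1  -  1  2  2  -  2  2  2
(- denotes ∞ / unreachable)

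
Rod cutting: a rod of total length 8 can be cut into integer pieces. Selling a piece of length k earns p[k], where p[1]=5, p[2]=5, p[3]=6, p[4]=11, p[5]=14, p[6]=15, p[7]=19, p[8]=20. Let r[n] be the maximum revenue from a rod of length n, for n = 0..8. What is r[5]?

   n    0    1    2    3    4    5    6    7    8
r[n]    0    5   10   15   20   25   30   35   40

25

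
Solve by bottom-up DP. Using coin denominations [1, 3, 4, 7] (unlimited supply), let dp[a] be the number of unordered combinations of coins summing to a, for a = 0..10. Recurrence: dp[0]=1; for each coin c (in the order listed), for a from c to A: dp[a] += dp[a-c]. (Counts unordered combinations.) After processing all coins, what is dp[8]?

7

after  coin     0     1     2     3     4     5     6     7     8     9    10
          1     1     1     1     1     1     1     1     1     1     1     1
          3     1     1     1     2     2     2     3     3     3     4     4
          4     1     1     1     2     3     3     4     5     6     7     8
          7     1     1     1     2     3     3     4     6     7     8    10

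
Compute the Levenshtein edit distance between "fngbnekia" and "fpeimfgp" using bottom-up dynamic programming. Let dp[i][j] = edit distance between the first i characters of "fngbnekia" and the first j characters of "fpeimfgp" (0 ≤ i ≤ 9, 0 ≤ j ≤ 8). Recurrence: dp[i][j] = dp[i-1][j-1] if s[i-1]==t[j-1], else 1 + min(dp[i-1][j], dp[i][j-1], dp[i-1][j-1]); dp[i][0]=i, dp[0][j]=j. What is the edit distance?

8

   ''  f  p  e  i  m  f  g  p
''  0  1  2  3  4  5  6  7  8
 f  1  0  1  2  3  4  5  6  7
 n  2  1  1  2  3  4  5  6  7
 g  3  2  2  2  3  4  5  5  6
 b  4  3  3  3  3  4  5  6  6
 n  5  4  4  4  4  4  5  6  7
 e  6  5  5  4  5  5  5  6  7
 k  7  6  6  5  5  6  6  6  7
 i  8  7  7  6  5  6  7  7  7
 a  9  8  8  7  6  6  7  8  8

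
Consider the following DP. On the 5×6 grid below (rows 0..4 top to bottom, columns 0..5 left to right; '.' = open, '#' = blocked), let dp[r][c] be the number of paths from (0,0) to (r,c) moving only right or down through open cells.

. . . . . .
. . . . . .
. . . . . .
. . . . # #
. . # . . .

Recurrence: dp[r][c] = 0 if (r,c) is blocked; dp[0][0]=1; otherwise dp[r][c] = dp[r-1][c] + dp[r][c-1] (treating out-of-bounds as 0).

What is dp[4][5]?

r\c   0   1   2   3   4   5
  0   1   1   1   1   1   1
  1   1   2   3   4   5   6
  2   1   3   6  10  15  21
  3   1   4  10  20   0   0
  4   1   5   0  20  20  20

20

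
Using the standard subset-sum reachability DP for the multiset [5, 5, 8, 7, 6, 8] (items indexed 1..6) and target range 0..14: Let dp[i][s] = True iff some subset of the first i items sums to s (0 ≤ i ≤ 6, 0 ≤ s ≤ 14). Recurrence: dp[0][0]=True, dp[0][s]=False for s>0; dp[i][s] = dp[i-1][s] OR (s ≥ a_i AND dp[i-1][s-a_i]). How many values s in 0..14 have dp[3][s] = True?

i\s   0   1   2   3   4   5   6   7   8   9  10  11  12  13  14
  0   T   F   F   F   F   F   F   F   F   F   F   F   F   F   F
  1   T   F   F   F   F   T   F   F   F   F   F   F   F   F   F
  2   T   F   F   F   F   T   F   F   F   F   T   F   F   F   F
  3   T   F   F   F   F   T   F   F   T   F   T   F   F   T   F
  4   T   F   F   F   F   T   F   T   T   F   T   F   T   T   F
  5   T   F   F   F   F   T   T   T   T   F   T   T   T   T   T
  6   T   F   F   F   F   T   T   T   T   F   T   T   T   T   T

5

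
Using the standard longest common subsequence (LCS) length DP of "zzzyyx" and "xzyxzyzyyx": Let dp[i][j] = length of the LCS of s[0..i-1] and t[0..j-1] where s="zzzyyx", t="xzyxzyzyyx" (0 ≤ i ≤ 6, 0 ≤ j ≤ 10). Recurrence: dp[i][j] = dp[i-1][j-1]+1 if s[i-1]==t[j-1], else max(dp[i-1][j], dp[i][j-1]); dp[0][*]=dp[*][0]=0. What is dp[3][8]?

   ''  x  z  y  x  z  y  z  y  y  x
''  0  0  0  0  0  0  0  0  0  0  0
 z  0  0  1  1  1  1  1  1  1  1  1
 z  0  0  1  1  1  2  2  2  2  2  2
 z  0  0  1  1  1  2  2  3  3  3  3
 y  0  0  1  2  2  2  3  3  4  4  4
 y  0  0  1  2  2  2  3  3  4  5  5
 x  0  1  1  2  3  3  3  3  4  5  6

3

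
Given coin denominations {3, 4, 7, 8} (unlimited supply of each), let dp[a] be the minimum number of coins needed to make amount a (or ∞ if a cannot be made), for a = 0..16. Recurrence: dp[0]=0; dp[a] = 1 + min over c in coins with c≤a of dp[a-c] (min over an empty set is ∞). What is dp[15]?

 a  0  1  2  3  4  5  6  7  8  9 10 11 12 13 14 15 16
dp  0  -  -  1  1  -  2  1  1  3  2  2  2  3  2  2  2
(- denotes ∞ / unreachable)

2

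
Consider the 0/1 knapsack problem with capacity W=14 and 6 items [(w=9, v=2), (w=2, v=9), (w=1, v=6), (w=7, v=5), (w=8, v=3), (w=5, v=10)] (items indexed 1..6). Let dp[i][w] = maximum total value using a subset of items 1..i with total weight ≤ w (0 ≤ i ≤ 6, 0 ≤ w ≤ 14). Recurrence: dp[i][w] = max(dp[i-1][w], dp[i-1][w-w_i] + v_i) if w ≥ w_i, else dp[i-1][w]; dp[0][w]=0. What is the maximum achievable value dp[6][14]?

25

i\w   0   1   2   3   4   5   6   7   8   9  10  11  12  13  14
  0   0   0   0   0   0   0   0   0   0   0   0   0   0   0   0
  1   0   0   0   0   0   0   0   0   0   2   2   2   2   2   2
  2   0   0   9   9   9   9   9   9   9   9   9  11  11  11  11
  3   0   6   9  15  15  15  15  15  15  15  15  15  17  17  17
  4   0   6   9  15  15  15  15  15  15  15  20  20  20  20  20
  5   0   6   9  15  15  15  15  15  15  15  20  20  20  20  20
  6   0   6   9  15  15  15  16  19  25  25  25  25  25  25  25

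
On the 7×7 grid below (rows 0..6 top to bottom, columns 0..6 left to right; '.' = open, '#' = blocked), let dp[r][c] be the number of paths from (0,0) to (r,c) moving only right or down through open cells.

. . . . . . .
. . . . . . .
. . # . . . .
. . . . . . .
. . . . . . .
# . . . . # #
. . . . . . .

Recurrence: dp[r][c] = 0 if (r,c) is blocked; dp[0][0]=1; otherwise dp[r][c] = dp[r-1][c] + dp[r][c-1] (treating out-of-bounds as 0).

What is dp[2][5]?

15

r\c   0   1   2   3   4   5   6
  0   1   1   1   1   1   1   1
  1   1   2   3   4   5   6   7
  2   1   3   0   4   9  15  22
  3   1   4   4   8  17  32  54
  4   1   5   9  17  34  66 120
  5   0   5  14  31  65   0   0
  6   0   5  19  50 115 115 115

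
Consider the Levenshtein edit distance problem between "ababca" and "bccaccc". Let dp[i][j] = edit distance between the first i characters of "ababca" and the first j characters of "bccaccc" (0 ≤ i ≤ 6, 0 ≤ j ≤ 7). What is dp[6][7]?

5

   ''  b  c  c  a  c  c  c
''  0  1  2  3  4  5  6  7
 a  1  1  2  3  3  4  5  6
 b  2  1  2  3  4  4  5  6
 a  3  2  2  3  3  4  5  6
 b  4  3  3  3  4  4  5  6
 c  5  4  3  3  4  4  4  5
 a  6  5  4  4  3  4  5  5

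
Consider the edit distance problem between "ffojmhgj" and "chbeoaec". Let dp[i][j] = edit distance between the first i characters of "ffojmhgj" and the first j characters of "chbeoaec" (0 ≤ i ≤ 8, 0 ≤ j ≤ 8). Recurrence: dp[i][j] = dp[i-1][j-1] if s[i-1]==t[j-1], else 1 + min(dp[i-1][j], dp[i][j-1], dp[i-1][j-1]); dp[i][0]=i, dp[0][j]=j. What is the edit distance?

   ''  c  h  b  e  o  a  e  c
''  0  1  2  3  4  5  6  7  8
 f  1  1  2  3  4  5  6  7  8
 f  2  2  2  3  4  5  6  7  8
 o  3  3  3  3  4  4  5  6  7
 j  4  4  4  4  4  5  5  6  7
 m  5  5  5  5  5  5  6  6  7
 h  6  6  5  6  6  6  6  7  7
 g  7  7  6  6  7  7  7  7  8
 j  8  8  7  7  7  8  8  8  8

8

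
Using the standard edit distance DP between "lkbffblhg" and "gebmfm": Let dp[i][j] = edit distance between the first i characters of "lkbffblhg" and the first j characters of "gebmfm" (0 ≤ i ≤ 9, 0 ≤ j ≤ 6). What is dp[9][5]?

7

   ''  g  e  b  m  f  m
''  0  1  2  3  4  5  6
 l  1  1  2  3  4  5  6
 k  2  2  2  3  4  5  6
 b  3  3  3  2  3  4  5
 f  4  4  4  3  3  3  4
 f  5  5  5  4  4  3  4
 b  6  6  6  5  5  4  4
 l  7  7  7  6  6  5  5
 h  8  8  8  7  7  6  6
 g  9  8  9  8  8  7  7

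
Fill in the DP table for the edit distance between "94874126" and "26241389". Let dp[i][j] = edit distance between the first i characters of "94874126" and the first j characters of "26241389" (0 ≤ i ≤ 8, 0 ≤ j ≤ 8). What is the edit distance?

7

   ''  2  6  2  4  1  3  8  9
''  0  1  2  3  4  5  6  7  8
 9  1  1  2  3  4  5  6  7  7
 4  2  2  2  3  3  4  5  6  7
 8  3  3  3  3  4  4  5  5  6
 7  4  4  4  4  4  5  5  6  6
 4  5  5  5  5  4  5  6  6  7
 1  6  6  6  6  5  4  5  6  7
 2  7  6  7  6  6  5  5  6  7
 6  8  7  6  7  7  6  6  6  7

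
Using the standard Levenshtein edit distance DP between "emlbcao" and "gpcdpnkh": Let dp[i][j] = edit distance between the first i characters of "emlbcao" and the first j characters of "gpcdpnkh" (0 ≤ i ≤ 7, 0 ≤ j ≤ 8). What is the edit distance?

   ''  g  p  c  d  p  n  k  h
''  0  1  2  3  4  5  6  7  8
 e  1  1  2  3  4  5  6  7  8
 m  2  2  2  3  4  5  6  7  8
 l  3  3  3  3  4  5  6  7  8
 b  4  4  4  4  4  5  6  7  8
 c  5  5  5  4  5  5  6  7  8
 a  6  6  6  5  5  6  6  7  8
 o  7  7  7  6  6  6  7  7  8

8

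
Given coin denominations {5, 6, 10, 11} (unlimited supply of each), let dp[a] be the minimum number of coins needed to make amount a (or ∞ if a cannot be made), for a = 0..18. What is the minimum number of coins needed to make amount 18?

3

 a  0  1  2  3  4  5  6  7  8  9 10 11 12 13 14 15 16 17 18
dp  0  -  -  -  -  1  1  -  -  -  1  1  2  -  -  2  2  2  3
(- denotes ∞ / unreachable)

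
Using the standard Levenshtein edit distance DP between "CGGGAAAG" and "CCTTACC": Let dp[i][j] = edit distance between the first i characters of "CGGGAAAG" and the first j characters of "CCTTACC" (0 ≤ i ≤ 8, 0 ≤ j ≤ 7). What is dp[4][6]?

   ''  C  C  T  T  A  C  C
''  0  1  2  3  4  5  6  7
 C  1  0  1  2  3  4  5  6
 G  2  1  1  2  3  4  5  6
 G  3  2  2  2  3  4  5  6
 G  4  3  3  3  3  4  5  6
 A  5  4  4  4  4  3  4  5
 A  6  5  5  5  5  4  4  5
 A  7  6  6  6  6  5  5  5
 G  8  7  7  7  7  6  6  6

5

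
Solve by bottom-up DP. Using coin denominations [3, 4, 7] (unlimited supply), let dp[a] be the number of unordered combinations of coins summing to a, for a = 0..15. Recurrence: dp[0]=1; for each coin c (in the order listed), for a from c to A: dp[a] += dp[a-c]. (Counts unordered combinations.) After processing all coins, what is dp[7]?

2

after  coin     0     1     2     3     4     5     6     7     8     9    10    11    12    13    14    15
          3     1     0     0     1     0     0     1     0     0     1     0     0     1     0     0     1
          4     1     0     0     1     1     0     1     1     1     1     1     1     2     1     1     2
          7     1     0     0     1     1     0     1     2     1     1     2     2     2     2     3     3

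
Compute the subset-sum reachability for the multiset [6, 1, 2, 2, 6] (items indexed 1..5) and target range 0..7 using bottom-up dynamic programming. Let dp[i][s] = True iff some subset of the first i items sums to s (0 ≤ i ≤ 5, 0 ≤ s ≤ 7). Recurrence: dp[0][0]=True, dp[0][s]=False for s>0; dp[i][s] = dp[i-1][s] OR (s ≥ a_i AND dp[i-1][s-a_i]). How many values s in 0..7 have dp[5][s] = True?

8

i\s   0   1   2   3   4   5   6   7
  0   T   F   F   F   F   F   F   F
  1   T   F   F   F   F   F   T   F
  2   T   T   F   F   F   F   T   T
  3   T   T   T   T   F   F   T   T
  4   T   T   T   T   T   T   T   T
  5   T   T   T   T   T   T   T   T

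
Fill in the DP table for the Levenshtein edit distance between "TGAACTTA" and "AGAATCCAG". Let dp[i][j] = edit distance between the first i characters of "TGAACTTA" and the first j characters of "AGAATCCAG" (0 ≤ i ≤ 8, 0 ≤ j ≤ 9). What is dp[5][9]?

   ''  A  G  A  A  T  C  C  A  G
''  0  1  2  3  4  5  6  7  8  9
 T  1  1  2  3  4  4  5  6  7  8
 G  2  2  1  2  3  4  5  6  7  7
 A  3  2  2  1  2  3  4  5  6  7
 A  4  3  3  2  1  2  3  4  5  6
 C  5  4  4  3  2  2  2  3  4  5
 T  6  5  5  4  3  2  3  3  4  5
 T  7  6  6  5  4  3  3  4  4  5
 A  8  7  7  6  5  4  4  4  4  5

5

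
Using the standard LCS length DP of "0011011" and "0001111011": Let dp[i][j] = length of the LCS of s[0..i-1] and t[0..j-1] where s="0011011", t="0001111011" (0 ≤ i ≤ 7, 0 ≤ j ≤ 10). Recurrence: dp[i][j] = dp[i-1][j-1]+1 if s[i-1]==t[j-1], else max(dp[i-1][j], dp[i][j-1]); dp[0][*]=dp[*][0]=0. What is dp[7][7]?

   ''  0  0  0  1  1  1  1  0  1  1
''  0  0  0  0  0  0  0  0  0  0  0
 0  0  1  1  1  1  1  1  1  1  1  1
 0  0  1  2  2  2  2  2  2  2  2  2
 1  0  1  2  2  3  3  3  3  3  3  3
 1  0  1  2  2  3  4  4  4  4  4  4
 0  0  1  2  3  3  4  4  4  5  5  5
 1  0  1  2  3  4  4  5  5  5  6  6
 1  0  1  2  3  4  5  5  6  6  6  7

6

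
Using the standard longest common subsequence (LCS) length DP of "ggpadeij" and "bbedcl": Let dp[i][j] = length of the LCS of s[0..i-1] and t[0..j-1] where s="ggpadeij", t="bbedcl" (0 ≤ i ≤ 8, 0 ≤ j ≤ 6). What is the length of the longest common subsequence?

   ''  b  b  e  d  c  l
''  0  0  0  0  0  0  0
 g  0  0  0  0  0  0  0
 g  0  0  0  0  0  0  0
 p  0  0  0  0  0  0  0
 a  0  0  0  0  0  0  0
 d  0  0  0  0  1  1  1
 e  0  0  0  1  1  1  1
 i  0  0  0  1  1  1  1
 j  0  0  0  1  1  1  1

1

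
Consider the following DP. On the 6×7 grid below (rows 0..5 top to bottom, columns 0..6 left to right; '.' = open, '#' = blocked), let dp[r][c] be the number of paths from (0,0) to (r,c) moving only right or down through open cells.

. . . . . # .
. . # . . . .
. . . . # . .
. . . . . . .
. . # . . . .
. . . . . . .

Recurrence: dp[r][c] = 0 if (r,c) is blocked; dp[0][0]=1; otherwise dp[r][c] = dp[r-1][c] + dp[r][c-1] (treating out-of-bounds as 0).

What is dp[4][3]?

r\c   0   1   2   3   4   5   6
  0   1   1   1   1   1   0   0
  1   1   2   0   1   2   2   2
  2   1   3   3   4   0   2   4
  3   1   4   7  11  11  13  17
  4   1   5   0  11  22  35  52
  5   1   6   6  17  39  74 126

11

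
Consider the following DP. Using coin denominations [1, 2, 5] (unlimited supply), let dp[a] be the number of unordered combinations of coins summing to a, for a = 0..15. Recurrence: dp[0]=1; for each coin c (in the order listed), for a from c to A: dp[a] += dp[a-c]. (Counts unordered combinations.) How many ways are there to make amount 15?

after  coin     0     1     2     3     4     5     6     7     8     9    10    11    12    13    14    15
          1     1     1     1     1     1     1     1     1     1     1     1     1     1     1     1     1
          2     1     1     2     2     3     3     4     4     5     5     6     6     7     7     8     8
          5     1     1     2     2     3     4     5     6     7     8    10    11    13    14    16    18

18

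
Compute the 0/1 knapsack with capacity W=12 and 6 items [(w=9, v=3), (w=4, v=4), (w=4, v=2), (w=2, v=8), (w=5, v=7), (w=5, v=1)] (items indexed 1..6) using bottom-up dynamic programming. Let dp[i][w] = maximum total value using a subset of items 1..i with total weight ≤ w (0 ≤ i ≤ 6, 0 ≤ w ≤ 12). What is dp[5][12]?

19

i\w   0   1   2   3   4   5   6   7   8   9  10  11  12
  0   0   0   0   0   0   0   0   0   0   0   0   0   0
  1   0   0   0   0   0   0   0   0   0   3   3   3   3
  2   0   0   0   0   4   4   4   4   4   4   4   4   4
  3   0   0   0   0   4   4   4   4   6   6   6   6   6
  4   0   0   8   8   8   8  12  12  12  12  14  14  14
  5   0   0   8   8   8   8  12  15  15  15  15  19  19
  6   0   0   8   8   8   8  12  15  15  15  15  19  19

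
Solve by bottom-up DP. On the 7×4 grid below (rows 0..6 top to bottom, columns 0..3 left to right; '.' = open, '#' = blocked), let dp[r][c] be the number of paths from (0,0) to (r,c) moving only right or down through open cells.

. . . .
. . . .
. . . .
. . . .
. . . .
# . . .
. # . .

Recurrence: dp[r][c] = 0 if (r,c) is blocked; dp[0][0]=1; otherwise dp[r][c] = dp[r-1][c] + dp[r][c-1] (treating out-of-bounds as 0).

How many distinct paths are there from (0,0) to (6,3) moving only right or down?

75

r\c   0   1   2   3
  0   1   1   1   1
  1   1   2   3   4
  2   1   3   6  10
  3   1   4  10  20
  4   1   5  15  35
  5   0   5  20  55
  6   0   0  20  75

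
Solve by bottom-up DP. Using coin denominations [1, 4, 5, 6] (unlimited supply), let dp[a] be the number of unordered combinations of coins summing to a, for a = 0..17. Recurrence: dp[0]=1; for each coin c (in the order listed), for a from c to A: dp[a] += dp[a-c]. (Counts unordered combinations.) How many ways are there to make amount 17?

21

after  coin     0     1     2     3     4     5     6     7     8     9    10    11    12    13    14    15    16    17
          1     1     1     1     1     1     1     1     1     1     1     1     1     1     1     1     1     1     1
          4     1     1     1     1     2     2     2     2     3     3     3     3     4     4     4     4     5     5
          5     1     1     1     1     2     3     3     3     4     5     6     6     7     8     9    10    11    12
          6     1     1     1     1     2     3     4     4     5     6     8     9    11    12    14    16    19    21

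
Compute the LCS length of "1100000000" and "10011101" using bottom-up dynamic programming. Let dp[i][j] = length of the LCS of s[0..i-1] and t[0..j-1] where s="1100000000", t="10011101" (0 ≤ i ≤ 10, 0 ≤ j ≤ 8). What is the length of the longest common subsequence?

   ''  1  0  0  1  1  1  0  1
''  0  0  0  0  0  0  0  0  0
 1  0  1  1  1  1  1  1  1  1
 1  0  1  1  1  2  2  2  2  2
 0  0  1  2  2  2  2  2  3  3
 0  0  1  2  3  3  3  3  3  3
 0  0  1  2  3  3  3  3  4  4
 0  0  1  2  3  3  3  3  4  4
 0  0  1  2  3  3  3  3  4  4
 0  0  1  2  3  3  3  3  4  4
 0  0  1  2  3  3  3  3  4  4
 0  0  1  2  3  3  3  3  4  4

4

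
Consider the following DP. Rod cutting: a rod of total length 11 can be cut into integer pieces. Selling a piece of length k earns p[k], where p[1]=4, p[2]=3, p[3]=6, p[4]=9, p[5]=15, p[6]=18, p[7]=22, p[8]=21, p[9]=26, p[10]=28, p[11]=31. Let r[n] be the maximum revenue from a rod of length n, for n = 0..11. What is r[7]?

   n    0    1    2    3    4    5    6    7    8    9   10   11
r[n]    0    4    8   12   16   20   24   28   32   36   40   44

28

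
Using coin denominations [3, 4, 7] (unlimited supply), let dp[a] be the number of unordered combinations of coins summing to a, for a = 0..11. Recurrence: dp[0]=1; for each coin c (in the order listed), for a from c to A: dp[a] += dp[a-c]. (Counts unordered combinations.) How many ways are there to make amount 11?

after  coin     0     1     2     3     4     5     6     7     8     9    10    11
          3     1     0     0     1     0     0     1     0     0     1     0     0
          4     1     0     0     1     1     0     1     1     1     1     1     1
          7     1     0     0     1     1     0     1     2     1     1     2     2

2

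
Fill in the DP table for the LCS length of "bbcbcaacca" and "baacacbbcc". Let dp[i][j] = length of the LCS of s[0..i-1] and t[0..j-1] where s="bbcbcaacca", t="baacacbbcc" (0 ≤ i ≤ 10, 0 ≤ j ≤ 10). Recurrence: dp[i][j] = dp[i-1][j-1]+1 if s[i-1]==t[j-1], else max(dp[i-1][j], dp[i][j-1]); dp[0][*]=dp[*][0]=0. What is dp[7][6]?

3

   ''  b  a  a  c  a  c  b  b  c  c
''  0  0  0  0  0  0  0  0  0  0  0
 b  0  1  1  1  1  1  1  1  1  1  1
 b  0  1  1  1  1  1  1  2  2  2  2
 c  0  1  1  1  2  2  2  2  2  3  3
 b  0  1  1  1  2  2  2  3  3  3  3
 c  0  1  1  1  2  2  3  3  3  4  4
 a  0  1  2  2  2  3  3  3  3  4  4
 a  0  1  2  3  3  3  3  3  3  4  4
 c  0  1  2  3  4  4  4  4  4  4  5
 c  0  1  2  3  4  4  5  5  5  5  5
 a  0  1  2  3  4  5  5  5  5  5  5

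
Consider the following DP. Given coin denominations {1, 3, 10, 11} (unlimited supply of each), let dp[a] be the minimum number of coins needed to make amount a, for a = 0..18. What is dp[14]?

2

 a  0  1  2  3  4  5  6  7  8  9 10 11 12 13 14 15 16 17 18
dp  0  1  2  1  2  3  2  3  4  3  1  1  2  2  2  3  3  3  4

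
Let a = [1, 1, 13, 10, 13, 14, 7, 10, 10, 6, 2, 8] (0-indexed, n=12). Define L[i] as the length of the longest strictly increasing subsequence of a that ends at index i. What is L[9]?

   i    0    1    2    3    4    5    6    7    8    9   10   11
a[i]    1    1   13   10   13   14    7   10   10    6    2    8
L[i]    1    1    2    2    3    4    2    3    3    2    2    3

2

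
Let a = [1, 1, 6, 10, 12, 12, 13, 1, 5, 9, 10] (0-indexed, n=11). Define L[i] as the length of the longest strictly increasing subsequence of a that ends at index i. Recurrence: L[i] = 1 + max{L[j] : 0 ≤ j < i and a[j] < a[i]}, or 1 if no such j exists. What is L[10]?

   i    0    1    2    3    4    5    6    7    8    9   10
a[i]    1    1    6   10   12   12   13    1    5    9   10
L[i]    1    1    2    3    4    4    5    1    2    3    4

4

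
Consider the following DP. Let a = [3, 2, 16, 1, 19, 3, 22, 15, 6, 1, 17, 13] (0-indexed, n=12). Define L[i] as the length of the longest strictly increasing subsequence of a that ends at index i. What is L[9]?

1

   i    0    1    2    3    4    5    6    7    8    9   10   11
a[i]    3    2   16    1   19    3   22   15    6    1   17   13
L[i]    1    1    2    1    3    2    4    3    3    1    4    4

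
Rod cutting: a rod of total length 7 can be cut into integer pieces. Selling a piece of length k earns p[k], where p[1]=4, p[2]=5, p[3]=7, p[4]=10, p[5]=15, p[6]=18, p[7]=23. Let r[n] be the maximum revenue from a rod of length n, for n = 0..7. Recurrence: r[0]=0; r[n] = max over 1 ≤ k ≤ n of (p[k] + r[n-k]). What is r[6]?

   n    0    1    2    3    4    5    6    7
r[n]    0    4    8   12   16   20   24   28

24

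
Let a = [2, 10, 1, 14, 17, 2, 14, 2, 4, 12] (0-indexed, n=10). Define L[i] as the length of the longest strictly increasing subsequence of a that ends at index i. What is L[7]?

2

   i    0    1    2    3    4    5    6    7    8    9
a[i]    2   10    1   14   17    2   14    2    4   12
L[i]    1    2    1    3    4    2    3    2    3    4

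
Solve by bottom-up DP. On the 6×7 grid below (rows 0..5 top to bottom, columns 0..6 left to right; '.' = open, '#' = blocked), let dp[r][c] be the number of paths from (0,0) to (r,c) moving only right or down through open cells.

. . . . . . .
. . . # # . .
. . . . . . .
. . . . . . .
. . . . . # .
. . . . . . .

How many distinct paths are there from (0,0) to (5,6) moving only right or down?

143

r\c   0   1   2   3   4   5   6
  0   1   1   1   1   1   1   1
  1   1   2   3   0   0   1   2
  2   1   3   6   6   6   7   9
  3   1   4  10  16  22  29  38
  4   1   5  15  31  53   0  38
  5   1   6  21  52 105 105 143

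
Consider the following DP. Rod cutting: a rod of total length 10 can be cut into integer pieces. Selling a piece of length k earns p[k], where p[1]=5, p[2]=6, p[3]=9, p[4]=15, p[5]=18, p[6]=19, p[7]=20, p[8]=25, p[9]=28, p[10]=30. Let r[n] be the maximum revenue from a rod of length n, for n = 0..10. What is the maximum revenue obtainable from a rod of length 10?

   n    0    1    2    3    4    5    6    7    8    9   10
r[n]    0    5   10   15   20   25   30   35   40   45   50

50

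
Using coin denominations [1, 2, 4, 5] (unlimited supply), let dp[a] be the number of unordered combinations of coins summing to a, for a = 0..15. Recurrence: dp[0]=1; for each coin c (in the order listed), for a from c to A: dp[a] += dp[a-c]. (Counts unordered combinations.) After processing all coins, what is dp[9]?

13

after  coin     0     1     2     3     4     5     6     7     8     9    10    11    12    13    14    15
          1     1     1     1     1     1     1     1     1     1     1     1     1     1     1     1     1
          2     1     1     2     2     3     3     4     4     5     5     6     6     7     7     8     8
          4     1     1     2     2     4     4     6     6     9     9    12    12    16    16    20    20
          5     1     1     2     2     4     5     7     8    11    13    17    19    24    27    33    37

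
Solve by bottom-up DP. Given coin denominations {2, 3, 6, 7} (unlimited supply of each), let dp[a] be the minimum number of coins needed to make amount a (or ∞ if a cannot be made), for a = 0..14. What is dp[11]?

 a  0  1  2  3  4  5  6  7  8  9 10 11 12 13 14
dp  0  -  1  1  2  2  1  1  2  2  2  3  2  2  2
(- denotes ∞ / unreachable)

3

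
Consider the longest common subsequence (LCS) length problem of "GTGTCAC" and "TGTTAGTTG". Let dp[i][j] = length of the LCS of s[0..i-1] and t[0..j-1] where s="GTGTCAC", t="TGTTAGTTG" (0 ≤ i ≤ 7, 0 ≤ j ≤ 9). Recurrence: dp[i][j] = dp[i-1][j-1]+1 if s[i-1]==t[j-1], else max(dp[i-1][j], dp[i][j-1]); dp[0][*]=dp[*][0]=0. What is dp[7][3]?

3

   ''  T  G  T  T  A  G  T  T  G
''  0  0  0  0  0  0  0  0  0  0
 G  0  0  1  1  1  1  1  1  1  1
 T  0  1  1  2  2  2  2  2  2  2
 G  0  1  2  2  2  2  3  3  3  3
 T  0  1  2  3  3  3  3  4  4  4
 C  0  1  2  3  3  3  3  4  4  4
 A  0  1  2  3  3  4  4  4  4  4
 C  0  1  2  3  3  4  4  4  4  4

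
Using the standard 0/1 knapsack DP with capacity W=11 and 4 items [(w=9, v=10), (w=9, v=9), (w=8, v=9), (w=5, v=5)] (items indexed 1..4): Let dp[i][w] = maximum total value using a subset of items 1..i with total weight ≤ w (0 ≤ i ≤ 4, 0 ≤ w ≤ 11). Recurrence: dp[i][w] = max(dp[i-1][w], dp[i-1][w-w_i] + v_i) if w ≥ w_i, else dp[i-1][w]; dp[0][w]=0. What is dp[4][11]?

10

i\w   0   1   2   3   4   5   6   7   8   9  10  11
  0   0   0   0   0   0   0   0   0   0   0   0   0
  1   0   0   0   0   0   0   0   0   0  10  10  10
  2   0   0   0   0   0   0   0   0   0  10  10  10
  3   0   0   0   0   0   0   0   0   9  10  10  10
  4   0   0   0   0   0   5   5   5   9  10  10  10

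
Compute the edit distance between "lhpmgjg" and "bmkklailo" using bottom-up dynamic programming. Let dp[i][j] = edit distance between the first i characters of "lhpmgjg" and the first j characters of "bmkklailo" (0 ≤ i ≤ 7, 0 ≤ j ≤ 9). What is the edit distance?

   ''  b  m  k  k  l  a  i  l  o
''  0  1  2  3  4  5  6  7  8  9
 l  1  1  2  3  4  4  5  6  7  8
 h  2  2  2  3  4  5  5  6  7  8
 p  3  3  3  3  4  5  6  6  7  8
 m  4  4  3  4  4  5  6  7  7  8
 g  5  5  4  4  5  5  6  7  8  8
 j  6  6  5  5  5  6  6  7  8  9
 g  7  7  6  6  6  6  7  7  8  9

9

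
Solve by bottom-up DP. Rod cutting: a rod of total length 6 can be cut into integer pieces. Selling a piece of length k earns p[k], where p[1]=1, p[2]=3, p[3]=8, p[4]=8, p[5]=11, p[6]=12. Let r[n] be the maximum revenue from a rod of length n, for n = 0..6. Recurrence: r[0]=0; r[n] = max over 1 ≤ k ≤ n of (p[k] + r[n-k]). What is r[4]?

9

   n    0    1    2    3    4    5    6
r[n]    0    1    3    8    9   11   16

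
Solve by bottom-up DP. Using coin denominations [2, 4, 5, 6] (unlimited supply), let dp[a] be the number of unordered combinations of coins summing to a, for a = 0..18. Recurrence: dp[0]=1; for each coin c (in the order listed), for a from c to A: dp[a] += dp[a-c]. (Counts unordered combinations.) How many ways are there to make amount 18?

after  coin     0     1     2     3     4     5     6     7     8     9    10    11    12    13    14    15    16    17    18
          2     1     0     1     0     1     0     1     0     1     0     1     0     1     0     1     0     1     0     1
          4     1     0     1     0     2     0     2     0     3     0     3     0     4     0     4     0     5     0     5
          5     1     0     1     0     2     1     2     1     3     2     4     2     5     3     6     4     7     5     8
          6     1     0     1     0     2     1     3     1     4     2     6     3     8     4    10     6    13     8    16

16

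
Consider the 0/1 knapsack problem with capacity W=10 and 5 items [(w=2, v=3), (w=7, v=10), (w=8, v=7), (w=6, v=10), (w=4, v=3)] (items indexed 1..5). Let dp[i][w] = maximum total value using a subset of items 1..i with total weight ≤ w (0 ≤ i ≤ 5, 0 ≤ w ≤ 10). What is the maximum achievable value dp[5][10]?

13

i\w   0   1   2   3   4   5   6   7   8   9  10
  0   0   0   0   0   0   0   0   0   0   0   0
  1   0   0   3   3   3   3   3   3   3   3   3
  2   0   0   3   3   3   3   3  10  10  13  13
  3   0   0   3   3   3   3   3  10  10  13  13
  4   0   0   3   3   3   3  10  10  13  13  13
  5   0   0   3   3   3   3  10  10  13  13  13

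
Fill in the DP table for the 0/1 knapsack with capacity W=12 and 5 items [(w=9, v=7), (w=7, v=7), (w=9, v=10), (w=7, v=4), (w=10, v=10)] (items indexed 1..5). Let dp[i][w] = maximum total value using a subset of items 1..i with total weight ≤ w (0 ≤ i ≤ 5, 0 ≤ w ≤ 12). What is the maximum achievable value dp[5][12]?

i\w   0   1   2   3   4   5   6   7   8   9  10  11  12
  0   0   0   0   0   0   0   0   0   0   0   0   0   0
  1   0   0   0   0   0   0   0   0   0   7   7   7   7
  2   0   0   0   0   0   0   0   7   7   7   7   7   7
  3   0   0   0   0   0   0   0   7   7  10  10  10  10
  4   0   0   0   0   0   0   0   7   7  10  10  10  10
  5   0   0   0   0   0   0   0   7   7  10  10  10  10

10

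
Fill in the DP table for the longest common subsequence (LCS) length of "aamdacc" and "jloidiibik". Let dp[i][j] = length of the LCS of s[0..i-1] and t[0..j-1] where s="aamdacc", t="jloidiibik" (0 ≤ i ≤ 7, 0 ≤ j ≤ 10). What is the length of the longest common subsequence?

1

   ''  j  l  o  i  d  i  i  b  i  k
''  0  0  0  0  0  0  0  0  0  0  0
 a  0  0  0  0  0  0  0  0  0  0  0
 a  0  0  0  0  0  0  0  0  0  0  0
 m  0  0  0  0  0  0  0  0  0  0  0
 d  0  0  0  0  0  1  1  1  1  1  1
 a  0  0  0  0  0  1  1  1  1  1  1
 c  0  0  0  0  0  1  1  1  1  1  1
 c  0  0  0  0  0  1  1  1  1  1  1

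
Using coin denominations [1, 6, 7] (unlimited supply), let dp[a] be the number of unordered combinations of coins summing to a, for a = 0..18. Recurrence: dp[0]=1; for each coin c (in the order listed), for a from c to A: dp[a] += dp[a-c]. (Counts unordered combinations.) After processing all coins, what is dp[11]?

3

after  coin     0     1     2     3     4     5     6     7     8     9    10    11    12    13    14    15    16    17    18
          1     1     1     1     1     1     1     1     1     1     1     1     1     1     1     1     1     1     1     1
          6     1     1     1     1     1     1     2     2     2     2     2     2     3     3     3     3     3     3     4
          7     1     1     1     1     1     1     2     3     3     3     3     3     4     5     6     6     6     6     7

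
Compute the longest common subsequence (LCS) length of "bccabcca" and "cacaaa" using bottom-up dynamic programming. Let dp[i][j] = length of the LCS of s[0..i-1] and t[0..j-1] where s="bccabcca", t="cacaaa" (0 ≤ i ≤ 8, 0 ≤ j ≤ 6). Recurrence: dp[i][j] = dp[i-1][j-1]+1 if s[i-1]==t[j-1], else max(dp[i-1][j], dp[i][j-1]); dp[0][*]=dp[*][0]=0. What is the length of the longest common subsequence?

4

   ''  c  a  c  a  a  a
''  0  0  0  0  0  0  0
 b  0  0  0  0  0  0  0
 c  0  1  1  1  1  1  1
 c  0  1  1  2  2  2  2
 a  0  1  2  2  3  3  3
 b  0  1  2  2  3  3  3
 c  0  1  2  3  3  3  3
 c  0  1  2  3  3  3  3
 a  0  1  2  3  4  4  4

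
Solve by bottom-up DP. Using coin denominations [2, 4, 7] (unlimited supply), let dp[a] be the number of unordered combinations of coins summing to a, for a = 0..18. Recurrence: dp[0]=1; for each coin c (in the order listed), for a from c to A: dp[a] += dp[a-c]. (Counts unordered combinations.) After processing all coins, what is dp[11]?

2

after  coin     0     1     2     3     4     5     6     7     8     9    10    11    12    13    14    15    16    17    18
          2     1     0     1     0     1     0     1     0     1     0     1     0     1     0     1     0     1     0     1
          4     1     0     1     0     2     0     2     0     3     0     3     0     4     0     4     0     5     0     5
          7     1     0     1     0     2     0     2     1     3     1     3     2     4     2     5     3     6     3     7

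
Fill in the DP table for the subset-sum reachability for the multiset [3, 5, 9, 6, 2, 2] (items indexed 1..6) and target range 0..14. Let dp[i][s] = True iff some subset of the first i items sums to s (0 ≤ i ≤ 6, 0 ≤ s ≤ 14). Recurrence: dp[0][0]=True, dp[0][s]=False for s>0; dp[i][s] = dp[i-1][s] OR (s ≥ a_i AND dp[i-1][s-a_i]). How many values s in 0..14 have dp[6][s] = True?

i\s   0   1   2   3   4   5   6   7   8   9  10  11  12  13  14
  0   T   F   F   F   F   F   F   F   F   F   F   F   F   F   F
  1   T   F   F   T   F   F   F   F   F   F   F   F   F   F   F
  2   T   F   F   T   F   T   F   F   T   F   F   F   F   F   F
  3   T   F   F   T   F   T   F   F   T   T   F   F   T   F   T
  4   T   F   F   T   F   T   T   F   T   T   F   T   T   F   T
  5   T   F   T   T   F   T   T   T   T   T   T   T   T   T   T
  6   T   F   T   T   T   T   T   T   T   T   T   T   T   T   T

14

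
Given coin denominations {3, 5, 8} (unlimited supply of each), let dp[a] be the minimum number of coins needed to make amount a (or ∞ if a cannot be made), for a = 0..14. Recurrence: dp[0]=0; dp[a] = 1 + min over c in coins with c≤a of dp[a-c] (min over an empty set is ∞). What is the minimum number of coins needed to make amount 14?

3

 a  0  1  2  3  4  5  6  7  8  9 10 11 12 13 14
dp  0  -  -  1  -  1  2  -  1  3  2  2  4  2  3
(- denotes ∞ / unreachable)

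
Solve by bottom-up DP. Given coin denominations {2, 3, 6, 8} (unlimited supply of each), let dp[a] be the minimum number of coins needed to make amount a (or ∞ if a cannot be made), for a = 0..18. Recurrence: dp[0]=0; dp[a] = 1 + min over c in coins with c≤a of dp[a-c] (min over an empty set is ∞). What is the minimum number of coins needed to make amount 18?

3

 a  0  1  2  3  4  5  6  7  8  9 10 11 12 13 14 15 16 17 18
dp  0  -  1  1  2  2  1  3  1  2  2  2  2  3  2  3  2  3  3
(- denotes ∞ / unreachable)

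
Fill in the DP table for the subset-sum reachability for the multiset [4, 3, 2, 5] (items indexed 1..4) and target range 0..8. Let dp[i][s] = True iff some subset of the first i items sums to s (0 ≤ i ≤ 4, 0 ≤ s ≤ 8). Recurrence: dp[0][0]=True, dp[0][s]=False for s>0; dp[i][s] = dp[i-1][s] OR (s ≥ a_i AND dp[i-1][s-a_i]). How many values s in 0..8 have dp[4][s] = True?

8

i\s   0   1   2   3   4   5   6   7   8
  0   T   F   F   F   F   F   F   F   F
  1   T   F   F   F   T   F   F   F   F
  2   T   F   F   T   T   F   F   T   F
  3   T   F   T   T   T   T   T   T   F
  4   T   F   T   T   T   T   T   T   T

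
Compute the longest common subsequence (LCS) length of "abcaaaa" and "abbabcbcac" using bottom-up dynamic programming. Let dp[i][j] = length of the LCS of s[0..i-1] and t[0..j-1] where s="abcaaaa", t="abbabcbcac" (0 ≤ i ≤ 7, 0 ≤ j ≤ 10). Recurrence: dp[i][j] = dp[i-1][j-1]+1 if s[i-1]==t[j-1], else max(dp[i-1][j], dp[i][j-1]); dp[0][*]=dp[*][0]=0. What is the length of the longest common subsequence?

   ''  a  b  b  a  b  c  b  c  a  c
''  0  0  0  0  0  0  0  0  0  0  0
 a  0  1  1  1  1  1  1  1  1  1  1
 b  0  1  2  2  2  2  2  2  2  2  2
 c  0  1  2  2  2  2  3  3  3  3  3
 a  0  1  2  2  3  3  3  3  3  4  4
 a  0  1  2  2  3  3  3  3  3  4  4
 a  0  1  2  2  3  3  3  3  3  4  4
 a  0  1  2  2  3  3  3  3  3  4  4

4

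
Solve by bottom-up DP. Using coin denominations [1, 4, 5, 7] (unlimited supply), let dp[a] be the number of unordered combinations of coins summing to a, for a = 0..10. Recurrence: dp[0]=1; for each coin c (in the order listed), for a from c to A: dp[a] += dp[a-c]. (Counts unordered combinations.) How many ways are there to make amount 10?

after  coin     0     1     2     3     4     5     6     7     8     9    10
          1     1     1     1     1     1     1     1     1     1     1     1
          4     1     1     1     1     2     2     2     2     3     3     3
          5     1     1     1     1     2     3     3     3     4     5     6
          7     1     1     1     1     2     3     3     4     5     6     7

7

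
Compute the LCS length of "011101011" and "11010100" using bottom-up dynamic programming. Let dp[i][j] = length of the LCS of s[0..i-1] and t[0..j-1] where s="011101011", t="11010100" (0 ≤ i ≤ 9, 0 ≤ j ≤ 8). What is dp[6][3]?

3

   ''  1  1  0  1  0  1  0  0
''  0  0  0  0  0  0  0  0  0
 0  0  0  0  1  1  1  1  1  1
 1  0  1  1  1  2  2  2  2  2
 1  0  1  2  2  2  2  3  3  3
 1  0  1  2  2  3  3  3  3  3
 0  0  1  2  3  3  4  4  4  4
 1  0  1  2  3  4  4  5  5  5
 0  0  1  2  3  4  5  5  6  6
 1  0  1  2  3  4  5  6  6  6
 1  0  1  2  3  4  5  6  6  6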